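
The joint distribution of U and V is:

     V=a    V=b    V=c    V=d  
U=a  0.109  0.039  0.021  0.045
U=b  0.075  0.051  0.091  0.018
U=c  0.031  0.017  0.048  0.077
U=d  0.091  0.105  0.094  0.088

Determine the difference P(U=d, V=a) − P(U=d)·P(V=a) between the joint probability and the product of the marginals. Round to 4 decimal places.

P(U=d) = 0.091 + 0.105 + 0.094 + 0.088 = 0.378.
P(V=a) = 0.109 + 0.075 + 0.031 + 0.091 = 0.306.
P(U=d, V=a) − P(U=d)P(V=a) = 0.091 − 0.378×0.306 = -0.0247.

-0.0247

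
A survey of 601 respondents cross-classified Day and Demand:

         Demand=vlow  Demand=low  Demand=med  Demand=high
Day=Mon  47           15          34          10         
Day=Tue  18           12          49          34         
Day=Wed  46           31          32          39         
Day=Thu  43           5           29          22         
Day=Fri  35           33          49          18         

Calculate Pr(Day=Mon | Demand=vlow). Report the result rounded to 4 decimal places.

Total with Demand=vlow: 47 + 18 + 46 + 43 + 35 = 189.
P(Day=Mon | Demand=vlow) = 47/189 = 0.2487.

0.2487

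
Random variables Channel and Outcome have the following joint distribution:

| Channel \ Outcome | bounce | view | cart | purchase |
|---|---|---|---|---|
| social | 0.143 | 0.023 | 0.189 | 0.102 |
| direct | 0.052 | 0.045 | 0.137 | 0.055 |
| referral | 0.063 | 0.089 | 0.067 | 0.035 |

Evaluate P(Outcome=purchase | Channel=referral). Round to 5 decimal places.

0.13780

P(Channel=referral) = 0.063 + 0.089 + 0.067 + 0.035 = 0.254.
P(Outcome=purchase | Channel=referral) = 0.035/0.254 = 0.13780.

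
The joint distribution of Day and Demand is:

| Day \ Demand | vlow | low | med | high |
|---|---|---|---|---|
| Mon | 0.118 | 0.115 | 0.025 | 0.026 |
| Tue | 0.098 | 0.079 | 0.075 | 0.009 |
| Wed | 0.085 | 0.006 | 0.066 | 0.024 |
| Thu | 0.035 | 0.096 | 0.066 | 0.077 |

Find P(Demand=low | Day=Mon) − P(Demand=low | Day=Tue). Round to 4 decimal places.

0.1022

P(Day=Mon) = 0.118 + 0.115 + 0.025 + 0.026 = 0.284; P(Demand=low | Day=Mon) = 0.115/0.284 = 0.40493.
P(Day=Tue) = 0.098 + 0.079 + 0.075 + 0.009 = 0.261; P(Demand=low | Day=Tue) = 0.079/0.261 = 0.30268.
Difference = 0.1022.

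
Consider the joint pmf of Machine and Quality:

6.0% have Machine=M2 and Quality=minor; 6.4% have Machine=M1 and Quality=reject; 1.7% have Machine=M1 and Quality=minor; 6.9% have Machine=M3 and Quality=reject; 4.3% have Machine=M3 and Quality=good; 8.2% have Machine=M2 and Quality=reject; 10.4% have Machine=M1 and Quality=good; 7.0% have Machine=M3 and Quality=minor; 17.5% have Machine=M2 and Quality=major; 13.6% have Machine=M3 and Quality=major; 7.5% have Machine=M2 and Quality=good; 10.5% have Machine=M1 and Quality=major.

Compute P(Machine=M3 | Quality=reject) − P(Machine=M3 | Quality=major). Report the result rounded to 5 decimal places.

-0.00599

P(Quality=reject) = 0.064 + 0.082 + 0.069 = 0.215; P(Machine=M3 | Quality=reject) = 0.069/0.215 = 0.320930.
P(Quality=major) = 0.105 + 0.175 + 0.136 = 0.416; P(Machine=M3 | Quality=major) = 0.136/0.416 = 0.326923.
Difference = -0.00599.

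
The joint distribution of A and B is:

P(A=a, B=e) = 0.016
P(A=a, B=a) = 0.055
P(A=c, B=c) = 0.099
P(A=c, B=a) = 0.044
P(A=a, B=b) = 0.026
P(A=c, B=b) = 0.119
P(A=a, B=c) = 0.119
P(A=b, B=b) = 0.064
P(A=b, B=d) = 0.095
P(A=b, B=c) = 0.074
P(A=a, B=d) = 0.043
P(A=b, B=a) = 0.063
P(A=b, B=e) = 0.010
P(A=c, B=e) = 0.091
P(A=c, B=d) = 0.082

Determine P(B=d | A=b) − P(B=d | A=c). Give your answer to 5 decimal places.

0.12195

P(A=b) = 0.063 + 0.064 + 0.074 + 0.095 + 0.010 = 0.306; P(B=d | A=b) = 0.095/0.306 = 0.310458.
P(A=c) = 0.044 + 0.119 + 0.099 + 0.082 + 0.091 = 0.435; P(B=d | A=c) = 0.082/0.435 = 0.188506.
Difference = 0.12195.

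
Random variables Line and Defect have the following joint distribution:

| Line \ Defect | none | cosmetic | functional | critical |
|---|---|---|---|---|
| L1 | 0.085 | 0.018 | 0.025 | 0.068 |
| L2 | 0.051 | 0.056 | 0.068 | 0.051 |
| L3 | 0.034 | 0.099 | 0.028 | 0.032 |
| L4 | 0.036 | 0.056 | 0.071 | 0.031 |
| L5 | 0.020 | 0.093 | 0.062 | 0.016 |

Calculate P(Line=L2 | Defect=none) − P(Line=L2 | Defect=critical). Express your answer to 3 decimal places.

P(Defect=none) = 0.085 + 0.051 + 0.034 + 0.036 + 0.020 = 0.226; P(Line=L2 | Defect=none) = 0.051/0.226 = 0.2257.
P(Defect=critical) = 0.068 + 0.051 + 0.032 + 0.031 + 0.016 = 0.198; P(Line=L2 | Defect=critical) = 0.051/0.198 = 0.2576.
Difference = -0.032.

-0.032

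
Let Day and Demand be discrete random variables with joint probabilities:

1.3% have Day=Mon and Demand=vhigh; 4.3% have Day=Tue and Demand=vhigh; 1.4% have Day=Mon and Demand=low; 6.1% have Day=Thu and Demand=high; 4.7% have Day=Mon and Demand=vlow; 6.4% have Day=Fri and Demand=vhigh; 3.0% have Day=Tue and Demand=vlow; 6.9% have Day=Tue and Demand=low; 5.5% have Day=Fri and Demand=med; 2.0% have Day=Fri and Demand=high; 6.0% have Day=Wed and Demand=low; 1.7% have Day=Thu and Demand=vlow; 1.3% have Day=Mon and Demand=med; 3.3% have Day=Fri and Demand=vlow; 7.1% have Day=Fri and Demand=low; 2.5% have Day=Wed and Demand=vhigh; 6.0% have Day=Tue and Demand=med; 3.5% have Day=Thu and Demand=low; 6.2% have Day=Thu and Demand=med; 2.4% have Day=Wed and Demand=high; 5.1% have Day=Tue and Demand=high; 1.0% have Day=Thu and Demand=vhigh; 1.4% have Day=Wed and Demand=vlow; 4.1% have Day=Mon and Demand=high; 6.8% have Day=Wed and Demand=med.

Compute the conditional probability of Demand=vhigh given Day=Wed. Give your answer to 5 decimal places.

P(Day=Wed) = 0.014 + 0.060 + 0.068 + 0.024 + 0.025 = 0.191.
P(Demand=vhigh | Day=Wed) = 0.025/0.191 = 0.13089.

0.13089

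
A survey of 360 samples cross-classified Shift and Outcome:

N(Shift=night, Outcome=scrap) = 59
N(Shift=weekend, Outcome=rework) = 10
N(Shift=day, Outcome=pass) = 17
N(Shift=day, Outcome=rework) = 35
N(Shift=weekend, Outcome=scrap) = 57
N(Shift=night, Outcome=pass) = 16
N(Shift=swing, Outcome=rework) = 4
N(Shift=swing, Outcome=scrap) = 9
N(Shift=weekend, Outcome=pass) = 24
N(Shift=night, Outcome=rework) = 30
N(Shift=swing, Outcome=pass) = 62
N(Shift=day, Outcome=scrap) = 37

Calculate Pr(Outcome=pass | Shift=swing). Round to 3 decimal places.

0.827

Total with Shift=swing: 62 + 4 + 9 = 75.
P(Outcome=pass | Shift=swing) = 62/75 = 0.827.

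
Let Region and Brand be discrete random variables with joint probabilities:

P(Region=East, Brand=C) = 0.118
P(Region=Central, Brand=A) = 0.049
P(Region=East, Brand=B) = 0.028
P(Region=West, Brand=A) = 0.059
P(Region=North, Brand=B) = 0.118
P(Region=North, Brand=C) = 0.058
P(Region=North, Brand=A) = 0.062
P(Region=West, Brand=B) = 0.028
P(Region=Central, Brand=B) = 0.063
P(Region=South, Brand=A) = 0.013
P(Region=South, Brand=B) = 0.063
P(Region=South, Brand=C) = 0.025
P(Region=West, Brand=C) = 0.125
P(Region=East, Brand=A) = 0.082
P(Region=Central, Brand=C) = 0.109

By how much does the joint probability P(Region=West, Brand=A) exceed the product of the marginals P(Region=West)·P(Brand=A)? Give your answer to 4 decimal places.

0.0028

P(Region=West) = 0.059 + 0.028 + 0.125 = 0.212.
P(Brand=A) = 0.062 + 0.013 + 0.082 + 0.059 + 0.049 = 0.265.
P(Region=West, Brand=A) − P(Region=West)P(Brand=A) = 0.059 − 0.212×0.265 = 0.0028.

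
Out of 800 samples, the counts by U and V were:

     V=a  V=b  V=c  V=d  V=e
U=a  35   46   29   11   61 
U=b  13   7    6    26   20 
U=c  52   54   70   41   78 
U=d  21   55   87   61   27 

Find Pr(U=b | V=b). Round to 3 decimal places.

0.043

Total with V=b: 46 + 7 + 54 + 55 = 162.
P(U=b | V=b) = 7/162 = 0.043.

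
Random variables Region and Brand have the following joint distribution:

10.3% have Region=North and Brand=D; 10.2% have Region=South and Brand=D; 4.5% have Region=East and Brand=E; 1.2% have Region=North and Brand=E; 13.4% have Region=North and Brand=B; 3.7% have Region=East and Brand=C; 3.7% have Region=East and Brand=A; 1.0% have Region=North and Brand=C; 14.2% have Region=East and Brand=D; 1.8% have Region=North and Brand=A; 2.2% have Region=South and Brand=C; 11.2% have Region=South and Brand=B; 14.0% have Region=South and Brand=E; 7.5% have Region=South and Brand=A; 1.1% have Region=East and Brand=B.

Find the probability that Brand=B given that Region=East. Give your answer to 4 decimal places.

0.0404

P(Region=East) = 0.037 + 0.011 + 0.037 + 0.142 + 0.045 = 0.272.
P(Brand=B | Region=East) = 0.011/0.272 = 0.0404.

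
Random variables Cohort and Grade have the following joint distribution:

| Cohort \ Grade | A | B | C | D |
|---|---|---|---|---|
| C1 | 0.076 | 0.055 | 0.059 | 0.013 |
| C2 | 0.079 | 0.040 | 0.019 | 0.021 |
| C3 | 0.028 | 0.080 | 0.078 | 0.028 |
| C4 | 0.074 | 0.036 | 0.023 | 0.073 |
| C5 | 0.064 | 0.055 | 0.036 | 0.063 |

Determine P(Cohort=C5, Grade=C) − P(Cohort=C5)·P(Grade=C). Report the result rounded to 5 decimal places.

-0.01087

P(Cohort=C5) = 0.064 + 0.055 + 0.036 + 0.063 = 0.218.
P(Grade=C) = 0.059 + 0.019 + 0.078 + 0.023 + 0.036 = 0.215.
P(Cohort=C5, Grade=C) − P(Cohort=C5)P(Grade=C) = 0.036 − 0.218×0.215 = -0.01087.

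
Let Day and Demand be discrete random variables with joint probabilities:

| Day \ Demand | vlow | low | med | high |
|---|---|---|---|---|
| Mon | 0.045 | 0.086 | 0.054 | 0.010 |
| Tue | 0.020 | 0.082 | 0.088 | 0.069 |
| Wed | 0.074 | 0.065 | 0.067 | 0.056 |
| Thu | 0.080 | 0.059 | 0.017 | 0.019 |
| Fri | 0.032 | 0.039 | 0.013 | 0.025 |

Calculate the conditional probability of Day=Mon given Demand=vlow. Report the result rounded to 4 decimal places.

0.1793

P(Demand=vlow) = 0.045 + 0.020 + 0.074 + 0.080 + 0.032 = 0.251.
P(Day=Mon | Demand=vlow) = 0.045/0.251 = 0.1793.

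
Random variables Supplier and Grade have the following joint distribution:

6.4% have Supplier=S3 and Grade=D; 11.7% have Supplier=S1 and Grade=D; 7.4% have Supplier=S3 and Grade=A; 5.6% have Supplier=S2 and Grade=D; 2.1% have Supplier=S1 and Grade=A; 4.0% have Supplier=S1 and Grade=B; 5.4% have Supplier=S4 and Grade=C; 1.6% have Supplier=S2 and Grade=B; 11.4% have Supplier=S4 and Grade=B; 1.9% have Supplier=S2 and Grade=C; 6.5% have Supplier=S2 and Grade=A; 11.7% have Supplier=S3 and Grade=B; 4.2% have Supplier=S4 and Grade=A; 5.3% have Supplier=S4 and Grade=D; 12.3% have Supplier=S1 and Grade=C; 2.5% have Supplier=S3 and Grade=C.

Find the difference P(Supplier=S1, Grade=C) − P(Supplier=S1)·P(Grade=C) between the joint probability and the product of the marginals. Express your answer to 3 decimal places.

P(Supplier=S1) = 0.021 + 0.040 + 0.123 + 0.117 = 0.301.
P(Grade=C) = 0.123 + 0.019 + 0.025 + 0.054 = 0.221.
P(Supplier=S1, Grade=C) − P(Supplier=S1)P(Grade=C) = 0.123 − 0.301×0.221 = 0.056.

0.056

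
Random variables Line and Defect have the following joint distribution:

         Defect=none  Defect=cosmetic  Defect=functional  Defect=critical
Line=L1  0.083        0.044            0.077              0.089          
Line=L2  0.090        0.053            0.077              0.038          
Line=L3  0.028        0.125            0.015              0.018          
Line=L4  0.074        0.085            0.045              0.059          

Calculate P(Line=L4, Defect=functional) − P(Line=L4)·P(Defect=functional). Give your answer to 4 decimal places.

P(Line=L4) = 0.074 + 0.085 + 0.045 + 0.059 = 0.263.
P(Defect=functional) = 0.077 + 0.077 + 0.015 + 0.045 = 0.214.
P(Line=L4, Defect=functional) − P(Line=L4)P(Defect=functional) = 0.045 − 0.263×0.214 = -0.0113.

-0.0113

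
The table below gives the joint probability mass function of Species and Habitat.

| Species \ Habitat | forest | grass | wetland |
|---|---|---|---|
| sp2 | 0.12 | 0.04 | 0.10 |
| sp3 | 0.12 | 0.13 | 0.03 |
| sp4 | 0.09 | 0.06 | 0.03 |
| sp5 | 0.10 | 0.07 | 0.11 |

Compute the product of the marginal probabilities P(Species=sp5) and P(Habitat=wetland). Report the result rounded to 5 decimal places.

0.07560

P(Species=sp5) = 0.10 + 0.07 + 0.11 = 0.28.
P(Habitat=wetland) = 0.10 + 0.03 + 0.03 + 0.11 = 0.27.
Product: 0.28 × 0.27 = 0.07560.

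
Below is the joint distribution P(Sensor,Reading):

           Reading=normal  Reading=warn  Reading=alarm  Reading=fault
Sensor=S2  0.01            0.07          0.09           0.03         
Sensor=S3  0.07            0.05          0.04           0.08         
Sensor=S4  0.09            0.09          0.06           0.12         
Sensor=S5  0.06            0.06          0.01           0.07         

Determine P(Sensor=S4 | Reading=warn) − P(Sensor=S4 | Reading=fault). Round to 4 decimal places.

-0.0667

P(Reading=warn) = 0.07 + 0.05 + 0.09 + 0.06 = 0.27; P(Sensor=S4 | Reading=warn) = 0.09/0.27 = 0.33333.
P(Reading=fault) = 0.03 + 0.08 + 0.12 + 0.07 = 0.30; P(Sensor=S4 | Reading=fault) = 0.12/0.30 = 0.40000.
Difference = -0.0667.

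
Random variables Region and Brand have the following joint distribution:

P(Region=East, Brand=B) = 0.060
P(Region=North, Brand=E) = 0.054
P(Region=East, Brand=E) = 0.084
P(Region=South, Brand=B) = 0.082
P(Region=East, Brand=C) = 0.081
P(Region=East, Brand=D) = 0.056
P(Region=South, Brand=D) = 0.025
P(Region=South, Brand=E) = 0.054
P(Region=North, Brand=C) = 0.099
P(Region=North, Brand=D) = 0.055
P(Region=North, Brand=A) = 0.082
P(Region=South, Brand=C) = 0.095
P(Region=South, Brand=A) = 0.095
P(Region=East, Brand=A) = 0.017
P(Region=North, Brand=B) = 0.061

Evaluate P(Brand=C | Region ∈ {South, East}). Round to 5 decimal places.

P(Region=South) = 0.095 + 0.082 + 0.095 + 0.025 + 0.054 = 0.351.
P(Region=East) = 0.017 + 0.060 + 0.081 + 0.056 + 0.084 = 0.298.
P(Region ∈ {South, East}) = 0.351 + 0.298 = 0.649; P(Brand=C, Region ∈ {South, East}) = 0.095 + 0.081 = 0.176.
P(Brand=C | Region ∈ {South, East}) = 0.176/0.649 = 0.27119.

0.27119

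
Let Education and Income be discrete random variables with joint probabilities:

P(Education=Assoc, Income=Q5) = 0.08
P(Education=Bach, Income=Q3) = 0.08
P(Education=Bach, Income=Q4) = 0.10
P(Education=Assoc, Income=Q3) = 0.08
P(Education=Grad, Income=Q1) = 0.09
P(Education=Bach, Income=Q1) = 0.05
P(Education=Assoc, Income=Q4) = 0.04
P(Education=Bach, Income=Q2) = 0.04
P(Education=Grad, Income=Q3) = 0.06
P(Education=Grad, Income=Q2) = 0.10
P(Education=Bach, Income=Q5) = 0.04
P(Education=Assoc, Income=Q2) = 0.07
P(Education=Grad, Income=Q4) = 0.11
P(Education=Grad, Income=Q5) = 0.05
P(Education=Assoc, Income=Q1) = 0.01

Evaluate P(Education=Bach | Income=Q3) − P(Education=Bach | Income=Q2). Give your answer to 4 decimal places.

0.1732

P(Income=Q3) = 0.08 + 0.08 + 0.06 = 0.22; P(Education=Bach | Income=Q3) = 0.08/0.22 = 0.36364.
P(Income=Q2) = 0.07 + 0.04 + 0.10 = 0.21; P(Education=Bach | Income=Q2) = 0.04/0.21 = 0.19048.
Difference = 0.1732.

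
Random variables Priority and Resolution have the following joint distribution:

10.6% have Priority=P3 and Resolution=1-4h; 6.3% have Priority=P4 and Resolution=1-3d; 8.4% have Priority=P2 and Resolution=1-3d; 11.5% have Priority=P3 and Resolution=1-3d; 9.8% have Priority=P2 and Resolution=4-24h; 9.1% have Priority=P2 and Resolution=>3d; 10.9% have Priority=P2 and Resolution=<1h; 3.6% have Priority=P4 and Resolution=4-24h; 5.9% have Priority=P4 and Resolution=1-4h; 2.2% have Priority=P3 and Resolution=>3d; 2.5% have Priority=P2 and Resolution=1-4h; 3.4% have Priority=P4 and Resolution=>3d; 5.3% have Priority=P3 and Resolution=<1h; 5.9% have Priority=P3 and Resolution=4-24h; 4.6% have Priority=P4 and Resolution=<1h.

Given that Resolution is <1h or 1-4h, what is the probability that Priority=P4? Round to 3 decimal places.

P(Resolution=<1h) = 0.109 + 0.053 + 0.046 = 0.208.
P(Resolution=1-4h) = 0.025 + 0.106 + 0.059 = 0.190.
P(Resolution ∈ {<1h, 1-4h}) = 0.208 + 0.190 = 0.398; P(Priority=P4, Resolution ∈ {<1h, 1-4h}) = 0.046 + 0.059 = 0.105.
P(Priority=P4 | Resolution ∈ {<1h, 1-4h}) = 0.105/0.398 = 0.264.

0.264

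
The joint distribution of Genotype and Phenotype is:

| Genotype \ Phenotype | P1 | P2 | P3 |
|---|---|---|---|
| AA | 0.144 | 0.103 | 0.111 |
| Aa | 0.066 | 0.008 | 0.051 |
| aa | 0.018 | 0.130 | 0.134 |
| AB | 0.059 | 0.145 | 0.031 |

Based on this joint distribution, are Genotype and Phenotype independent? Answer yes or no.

no

P(Genotype=aa) = 0.282 and P(Phenotype=P1) = 0.287, so their product is 0.08093, but P(Genotype=aa, Phenotype=P1) = 0.018. Since these differ, Genotype and Phenotype are not independent.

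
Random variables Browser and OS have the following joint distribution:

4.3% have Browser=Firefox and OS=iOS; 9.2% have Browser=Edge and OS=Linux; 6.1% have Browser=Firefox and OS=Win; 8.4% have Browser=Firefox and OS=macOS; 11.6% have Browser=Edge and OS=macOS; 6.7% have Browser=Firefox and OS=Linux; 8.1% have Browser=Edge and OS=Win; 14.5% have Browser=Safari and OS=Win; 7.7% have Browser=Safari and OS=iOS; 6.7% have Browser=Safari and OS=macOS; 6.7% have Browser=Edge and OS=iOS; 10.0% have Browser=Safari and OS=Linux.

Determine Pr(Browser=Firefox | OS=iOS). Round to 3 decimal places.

0.230

P(OS=iOS) = 0.043 + 0.077 + 0.067 = 0.187.
P(Browser=Firefox | OS=iOS) = 0.043/0.187 = 0.230.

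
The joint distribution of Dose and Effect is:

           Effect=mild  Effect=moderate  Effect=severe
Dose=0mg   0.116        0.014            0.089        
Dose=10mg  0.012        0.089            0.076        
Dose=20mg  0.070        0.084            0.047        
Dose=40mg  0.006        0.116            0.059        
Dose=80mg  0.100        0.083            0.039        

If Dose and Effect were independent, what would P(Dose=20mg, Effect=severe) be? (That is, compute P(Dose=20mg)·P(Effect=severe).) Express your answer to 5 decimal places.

0.06231

P(Dose=20mg) = 0.070 + 0.084 + 0.047 = 0.201.
P(Effect=severe) = 0.089 + 0.076 + 0.047 + 0.059 + 0.039 = 0.310.
Product: 0.201 × 0.310 = 0.06231.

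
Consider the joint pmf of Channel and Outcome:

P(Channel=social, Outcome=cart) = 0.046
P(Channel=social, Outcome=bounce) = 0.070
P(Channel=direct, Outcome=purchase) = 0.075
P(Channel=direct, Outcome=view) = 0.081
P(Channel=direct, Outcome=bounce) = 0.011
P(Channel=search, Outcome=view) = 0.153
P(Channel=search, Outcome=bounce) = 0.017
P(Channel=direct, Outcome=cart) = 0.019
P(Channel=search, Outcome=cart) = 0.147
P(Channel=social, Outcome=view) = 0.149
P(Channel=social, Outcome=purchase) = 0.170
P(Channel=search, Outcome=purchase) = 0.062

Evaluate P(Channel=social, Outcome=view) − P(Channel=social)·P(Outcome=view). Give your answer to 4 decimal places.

P(Channel=social) = 0.070 + 0.149 + 0.046 + 0.170 = 0.435.
P(Outcome=view) = 0.153 + 0.149 + 0.081 = 0.383.
P(Channel=social, Outcome=view) − P(Channel=social)P(Outcome=view) = 0.149 − 0.435×0.383 = -0.0176.

-0.0176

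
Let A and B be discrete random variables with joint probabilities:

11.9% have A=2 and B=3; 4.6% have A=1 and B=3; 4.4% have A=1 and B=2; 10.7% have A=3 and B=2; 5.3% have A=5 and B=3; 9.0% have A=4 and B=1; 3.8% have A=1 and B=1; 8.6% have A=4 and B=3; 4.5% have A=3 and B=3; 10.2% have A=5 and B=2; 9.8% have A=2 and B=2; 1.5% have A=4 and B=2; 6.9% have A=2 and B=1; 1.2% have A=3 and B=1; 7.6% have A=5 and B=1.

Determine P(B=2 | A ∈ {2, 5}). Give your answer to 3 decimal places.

0.387

P(A=2) = 0.069 + 0.098 + 0.119 = 0.286.
P(A=5) = 0.076 + 0.102 + 0.053 = 0.231.
P(A ∈ {2, 5}) = 0.286 + 0.231 = 0.517; P(B=2, A ∈ {2, 5}) = 0.098 + 0.102 = 0.200.
P(B=2 | A ∈ {2, 5}) = 0.200/0.517 = 0.387.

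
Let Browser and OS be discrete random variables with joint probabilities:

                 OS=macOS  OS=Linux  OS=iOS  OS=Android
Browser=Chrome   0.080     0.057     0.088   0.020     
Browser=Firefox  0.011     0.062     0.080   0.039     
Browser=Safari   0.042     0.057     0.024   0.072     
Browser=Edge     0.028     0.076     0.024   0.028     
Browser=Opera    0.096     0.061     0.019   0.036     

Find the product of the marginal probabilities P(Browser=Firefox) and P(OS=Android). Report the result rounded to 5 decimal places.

P(Browser=Firefox) = 0.011 + 0.062 + 0.080 + 0.039 = 0.192.
P(OS=Android) = 0.020 + 0.039 + 0.072 + 0.028 + 0.036 = 0.195.
Product: 0.192 × 0.195 = 0.03744.

0.03744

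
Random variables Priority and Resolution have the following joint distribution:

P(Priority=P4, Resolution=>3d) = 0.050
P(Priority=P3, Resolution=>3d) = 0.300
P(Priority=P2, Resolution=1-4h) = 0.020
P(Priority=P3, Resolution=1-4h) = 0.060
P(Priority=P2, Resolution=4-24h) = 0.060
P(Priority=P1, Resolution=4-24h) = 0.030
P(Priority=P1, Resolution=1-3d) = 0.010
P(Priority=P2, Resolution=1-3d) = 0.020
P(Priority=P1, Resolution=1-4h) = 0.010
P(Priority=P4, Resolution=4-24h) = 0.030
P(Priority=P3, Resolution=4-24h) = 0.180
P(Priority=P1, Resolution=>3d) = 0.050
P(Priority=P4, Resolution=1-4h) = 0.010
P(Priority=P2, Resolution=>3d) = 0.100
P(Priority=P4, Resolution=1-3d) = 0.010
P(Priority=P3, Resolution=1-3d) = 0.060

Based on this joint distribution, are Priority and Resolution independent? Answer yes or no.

yes

Every cell satisfies P(Priority,Resolution) = P(Priority)·P(Resolution). For instance P(Priority=P4) = 0.100, P(Resolution=>3d) = 0.500, and 0.100×0.500 = 0.050 matches the joint entry. So Priority and Resolution are independent.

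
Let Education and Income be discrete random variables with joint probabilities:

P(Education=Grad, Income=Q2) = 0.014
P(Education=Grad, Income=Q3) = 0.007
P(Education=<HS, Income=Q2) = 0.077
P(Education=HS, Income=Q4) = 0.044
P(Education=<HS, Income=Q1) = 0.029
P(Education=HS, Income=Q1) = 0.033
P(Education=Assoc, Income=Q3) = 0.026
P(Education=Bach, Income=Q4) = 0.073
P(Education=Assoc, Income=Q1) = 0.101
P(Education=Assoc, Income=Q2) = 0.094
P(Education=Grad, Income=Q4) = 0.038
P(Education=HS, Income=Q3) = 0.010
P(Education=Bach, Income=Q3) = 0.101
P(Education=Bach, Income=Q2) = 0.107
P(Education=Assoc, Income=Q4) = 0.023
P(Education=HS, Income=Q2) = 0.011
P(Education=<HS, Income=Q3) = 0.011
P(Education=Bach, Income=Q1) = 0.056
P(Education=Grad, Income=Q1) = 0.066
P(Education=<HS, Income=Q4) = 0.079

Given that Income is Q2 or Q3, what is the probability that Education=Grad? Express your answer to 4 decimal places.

P(Income=Q2) = 0.077 + 0.011 + 0.094 + 0.107 + 0.014 = 0.303.
P(Income=Q3) = 0.011 + 0.010 + 0.026 + 0.101 + 0.007 = 0.155.
P(Income ∈ {Q2, Q3}) = 0.303 + 0.155 = 0.458; P(Education=Grad, Income ∈ {Q2, Q3}) = 0.014 + 0.007 = 0.021.
P(Education=Grad | Income ∈ {Q2, Q3}) = 0.021/0.458 = 0.0459.

0.0459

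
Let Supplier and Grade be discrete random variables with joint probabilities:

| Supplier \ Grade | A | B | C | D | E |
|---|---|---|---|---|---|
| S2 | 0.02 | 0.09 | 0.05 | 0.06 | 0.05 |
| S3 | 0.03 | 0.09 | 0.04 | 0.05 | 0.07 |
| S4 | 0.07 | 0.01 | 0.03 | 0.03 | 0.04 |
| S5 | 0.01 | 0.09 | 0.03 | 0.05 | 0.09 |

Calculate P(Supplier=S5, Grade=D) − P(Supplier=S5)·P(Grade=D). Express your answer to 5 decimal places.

P(Supplier=S5) = 0.01 + 0.09 + 0.03 + 0.05 + 0.09 = 0.27.
P(Grade=D) = 0.06 + 0.05 + 0.03 + 0.05 = 0.19.
P(Supplier=S5, Grade=D) − P(Supplier=S5)P(Grade=D) = 0.05 − 0.27×0.19 = -0.00130.

-0.00130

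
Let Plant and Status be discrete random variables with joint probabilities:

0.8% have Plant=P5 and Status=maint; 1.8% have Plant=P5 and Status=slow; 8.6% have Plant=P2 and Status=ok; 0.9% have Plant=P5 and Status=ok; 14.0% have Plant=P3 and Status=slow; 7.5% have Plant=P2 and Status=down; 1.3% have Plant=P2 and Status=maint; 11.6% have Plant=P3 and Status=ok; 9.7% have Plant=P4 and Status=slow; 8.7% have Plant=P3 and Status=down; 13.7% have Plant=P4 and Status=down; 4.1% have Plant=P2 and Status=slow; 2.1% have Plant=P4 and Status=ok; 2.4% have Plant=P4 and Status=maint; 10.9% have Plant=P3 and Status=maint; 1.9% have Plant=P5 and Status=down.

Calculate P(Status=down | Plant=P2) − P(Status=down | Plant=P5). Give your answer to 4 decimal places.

P(Plant=P2) = 0.086 + 0.041 + 0.075 + 0.013 = 0.215; P(Status=down | Plant=P2) = 0.075/0.215 = 0.34884.
P(Plant=P5) = 0.009 + 0.018 + 0.019 + 0.008 = 0.054; P(Status=down | Plant=P5) = 0.019/0.054 = 0.35185.
Difference = -0.0030.

-0.0030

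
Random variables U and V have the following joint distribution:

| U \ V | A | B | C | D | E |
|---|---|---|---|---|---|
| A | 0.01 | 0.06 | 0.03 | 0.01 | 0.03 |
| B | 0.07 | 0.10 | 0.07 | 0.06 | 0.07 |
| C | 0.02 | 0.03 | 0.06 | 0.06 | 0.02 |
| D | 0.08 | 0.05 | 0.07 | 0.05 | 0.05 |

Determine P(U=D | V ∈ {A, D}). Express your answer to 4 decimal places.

P(V=A) = 0.01 + 0.07 + 0.02 + 0.08 = 0.18.
P(V=D) = 0.01 + 0.06 + 0.06 + 0.05 = 0.18.
P(V ∈ {A, D}) = 0.18 + 0.18 = 0.36; P(U=D, V ∈ {A, D}) = 0.08 + 0.05 = 0.13.
P(U=D | V ∈ {A, D}) = 0.13/0.36 = 0.3611.

0.3611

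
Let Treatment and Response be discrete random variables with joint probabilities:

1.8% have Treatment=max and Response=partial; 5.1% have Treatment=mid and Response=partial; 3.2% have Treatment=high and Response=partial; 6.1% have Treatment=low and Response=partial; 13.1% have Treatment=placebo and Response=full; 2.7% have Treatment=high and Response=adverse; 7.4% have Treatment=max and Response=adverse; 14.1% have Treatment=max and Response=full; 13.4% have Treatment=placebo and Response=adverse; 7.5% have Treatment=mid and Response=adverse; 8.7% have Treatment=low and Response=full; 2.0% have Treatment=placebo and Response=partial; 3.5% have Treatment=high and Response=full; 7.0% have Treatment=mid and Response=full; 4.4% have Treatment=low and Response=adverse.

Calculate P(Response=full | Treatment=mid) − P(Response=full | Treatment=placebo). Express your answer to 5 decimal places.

-0.10251

P(Treatment=mid) = 0.051 + 0.070 + 0.075 = 0.196; P(Response=full | Treatment=mid) = 0.070/0.196 = 0.357143.
P(Treatment=placebo) = 0.020 + 0.131 + 0.134 = 0.285; P(Response=full | Treatment=placebo) = 0.131/0.285 = 0.459649.
Difference = -0.10251.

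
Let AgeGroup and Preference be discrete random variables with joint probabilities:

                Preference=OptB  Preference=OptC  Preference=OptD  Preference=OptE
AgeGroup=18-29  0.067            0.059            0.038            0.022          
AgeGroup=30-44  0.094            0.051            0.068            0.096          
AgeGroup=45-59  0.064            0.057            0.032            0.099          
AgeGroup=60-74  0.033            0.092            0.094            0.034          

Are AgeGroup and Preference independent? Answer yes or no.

P(AgeGroup=45-59) = 0.252 and P(Preference=OptE) = 0.251, so their product is 0.06325, but P(AgeGroup=45-59, Preference=OptE) = 0.099. Since these differ, AgeGroup and Preference are not independent.

no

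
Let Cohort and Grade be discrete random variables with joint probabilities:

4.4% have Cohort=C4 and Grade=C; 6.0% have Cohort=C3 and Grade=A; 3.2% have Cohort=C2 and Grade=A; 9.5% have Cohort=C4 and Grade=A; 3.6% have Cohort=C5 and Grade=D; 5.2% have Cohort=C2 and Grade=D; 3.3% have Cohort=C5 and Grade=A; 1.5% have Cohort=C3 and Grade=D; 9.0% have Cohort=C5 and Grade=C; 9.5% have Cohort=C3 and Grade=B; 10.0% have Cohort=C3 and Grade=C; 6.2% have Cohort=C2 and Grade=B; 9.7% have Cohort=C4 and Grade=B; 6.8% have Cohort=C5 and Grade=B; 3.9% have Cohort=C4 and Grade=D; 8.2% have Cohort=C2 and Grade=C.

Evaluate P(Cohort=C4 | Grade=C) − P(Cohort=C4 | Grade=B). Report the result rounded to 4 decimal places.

P(Grade=C) = 0.082 + 0.100 + 0.044 + 0.090 = 0.316; P(Cohort=C4 | Grade=C) = 0.044/0.316 = 0.13924.
P(Grade=B) = 0.062 + 0.095 + 0.097 + 0.068 = 0.322; P(Cohort=C4 | Grade=B) = 0.097/0.322 = 0.30124.
Difference = -0.1620.

-0.1620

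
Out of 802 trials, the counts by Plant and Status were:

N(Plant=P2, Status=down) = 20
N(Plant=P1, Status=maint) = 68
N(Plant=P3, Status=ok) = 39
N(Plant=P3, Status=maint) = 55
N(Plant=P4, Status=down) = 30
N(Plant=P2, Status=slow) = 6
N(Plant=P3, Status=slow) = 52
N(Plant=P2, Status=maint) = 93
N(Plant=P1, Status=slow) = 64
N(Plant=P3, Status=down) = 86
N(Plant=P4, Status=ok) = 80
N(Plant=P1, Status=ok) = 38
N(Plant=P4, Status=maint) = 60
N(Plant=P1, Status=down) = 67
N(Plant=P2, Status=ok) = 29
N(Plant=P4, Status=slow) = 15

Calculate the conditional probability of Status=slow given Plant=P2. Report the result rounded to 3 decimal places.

Total with Plant=P2: 29 + 6 + 20 + 93 = 148.
P(Status=slow | Plant=P2) = 6/148 = 0.041.

0.041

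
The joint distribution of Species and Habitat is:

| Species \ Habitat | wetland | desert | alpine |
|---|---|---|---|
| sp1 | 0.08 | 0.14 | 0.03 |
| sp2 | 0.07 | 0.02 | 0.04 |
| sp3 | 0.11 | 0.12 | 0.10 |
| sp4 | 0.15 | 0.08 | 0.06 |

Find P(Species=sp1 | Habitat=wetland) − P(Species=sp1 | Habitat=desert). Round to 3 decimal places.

-0.194

P(Habitat=wetland) = 0.08 + 0.07 + 0.11 + 0.15 = 0.41; P(Species=sp1 | Habitat=wetland) = 0.08/0.41 = 0.1951.
P(Habitat=desert) = 0.14 + 0.02 + 0.12 + 0.08 = 0.36; P(Species=sp1 | Habitat=desert) = 0.14/0.36 = 0.3889.
Difference = -0.194.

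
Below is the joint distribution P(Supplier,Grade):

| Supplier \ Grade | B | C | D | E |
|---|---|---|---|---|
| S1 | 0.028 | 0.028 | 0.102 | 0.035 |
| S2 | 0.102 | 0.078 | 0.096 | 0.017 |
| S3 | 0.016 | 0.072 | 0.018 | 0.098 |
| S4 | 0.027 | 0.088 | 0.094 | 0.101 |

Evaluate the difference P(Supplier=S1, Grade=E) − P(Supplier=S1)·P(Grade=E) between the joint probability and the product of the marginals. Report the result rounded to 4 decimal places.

-0.0134

P(Supplier=S1) = 0.028 + 0.028 + 0.102 + 0.035 = 0.193.
P(Grade=E) = 0.035 + 0.017 + 0.098 + 0.101 = 0.251.
P(Supplier=S1, Grade=E) − P(Supplier=S1)P(Grade=E) = 0.035 − 0.193×0.251 = -0.0134.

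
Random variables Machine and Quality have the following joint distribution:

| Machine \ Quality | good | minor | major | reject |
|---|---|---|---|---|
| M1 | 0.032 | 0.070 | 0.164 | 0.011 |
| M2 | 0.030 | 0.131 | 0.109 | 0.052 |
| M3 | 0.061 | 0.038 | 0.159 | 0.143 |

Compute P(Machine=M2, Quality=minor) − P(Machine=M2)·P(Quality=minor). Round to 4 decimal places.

P(Machine=M2) = 0.030 + 0.131 + 0.109 + 0.052 = 0.322.
P(Quality=minor) = 0.070 + 0.131 + 0.038 = 0.239.
P(Machine=M2, Quality=minor) − P(Machine=M2)P(Quality=minor) = 0.131 − 0.322×0.239 = 0.0540.

0.0540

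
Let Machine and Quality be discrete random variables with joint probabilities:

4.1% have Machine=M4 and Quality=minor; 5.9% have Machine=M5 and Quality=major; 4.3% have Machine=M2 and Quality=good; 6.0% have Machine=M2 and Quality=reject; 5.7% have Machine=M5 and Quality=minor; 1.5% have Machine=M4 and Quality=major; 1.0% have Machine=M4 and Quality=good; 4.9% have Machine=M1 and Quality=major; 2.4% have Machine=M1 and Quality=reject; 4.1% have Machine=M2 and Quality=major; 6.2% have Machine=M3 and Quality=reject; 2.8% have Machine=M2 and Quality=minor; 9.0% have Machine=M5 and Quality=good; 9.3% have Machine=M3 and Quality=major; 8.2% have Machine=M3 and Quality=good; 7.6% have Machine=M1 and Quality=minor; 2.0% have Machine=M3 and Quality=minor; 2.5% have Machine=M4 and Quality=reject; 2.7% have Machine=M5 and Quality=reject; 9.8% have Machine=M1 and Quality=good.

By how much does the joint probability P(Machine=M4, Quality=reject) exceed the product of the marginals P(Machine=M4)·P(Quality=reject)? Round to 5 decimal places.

P(Machine=M4) = 0.010 + 0.041 + 0.015 + 0.025 = 0.091.
P(Quality=reject) = 0.024 + 0.060 + 0.062 + 0.025 + 0.027 = 0.198.
P(Machine=M4, Quality=reject) − P(Machine=M4)P(Quality=reject) = 0.025 − 0.091×0.198 = 0.00698.

0.00698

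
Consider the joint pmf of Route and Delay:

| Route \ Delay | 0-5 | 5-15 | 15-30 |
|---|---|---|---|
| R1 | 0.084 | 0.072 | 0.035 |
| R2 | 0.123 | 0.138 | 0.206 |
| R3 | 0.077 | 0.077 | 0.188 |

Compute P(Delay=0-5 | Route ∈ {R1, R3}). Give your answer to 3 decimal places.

0.302

P(Route=R1) = 0.084 + 0.072 + 0.035 = 0.191.
P(Route=R3) = 0.077 + 0.077 + 0.188 = 0.342.
P(Route ∈ {R1, R3}) = 0.191 + 0.342 = 0.533; P(Delay=0-5, Route ∈ {R1, R3}) = 0.084 + 0.077 = 0.161.
P(Delay=0-5 | Route ∈ {R1, R3}) = 0.161/0.533 = 0.302.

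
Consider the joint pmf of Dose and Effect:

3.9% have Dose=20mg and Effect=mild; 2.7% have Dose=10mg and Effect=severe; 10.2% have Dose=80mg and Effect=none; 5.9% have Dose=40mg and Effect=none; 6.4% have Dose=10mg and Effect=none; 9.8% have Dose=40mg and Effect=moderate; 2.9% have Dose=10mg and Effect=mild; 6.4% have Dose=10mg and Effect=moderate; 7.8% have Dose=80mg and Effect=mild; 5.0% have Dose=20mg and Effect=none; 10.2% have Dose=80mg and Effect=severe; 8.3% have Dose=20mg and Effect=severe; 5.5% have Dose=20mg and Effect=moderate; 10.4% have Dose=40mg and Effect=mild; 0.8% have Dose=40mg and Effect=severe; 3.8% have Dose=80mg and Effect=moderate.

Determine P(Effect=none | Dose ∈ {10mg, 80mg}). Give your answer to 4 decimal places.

P(Dose=10mg) = 0.064 + 0.029 + 0.064 + 0.027 = 0.184.
P(Dose=80mg) = 0.102 + 0.078 + 0.038 + 0.102 = 0.320.
P(Dose ∈ {10mg, 80mg}) = 0.184 + 0.320 = 0.504; P(Effect=none, Dose ∈ {10mg, 80mg}) = 0.064 + 0.102 = 0.166.
P(Effect=none | Dose ∈ {10mg, 80mg}) = 0.166/0.504 = 0.3294.

0.3294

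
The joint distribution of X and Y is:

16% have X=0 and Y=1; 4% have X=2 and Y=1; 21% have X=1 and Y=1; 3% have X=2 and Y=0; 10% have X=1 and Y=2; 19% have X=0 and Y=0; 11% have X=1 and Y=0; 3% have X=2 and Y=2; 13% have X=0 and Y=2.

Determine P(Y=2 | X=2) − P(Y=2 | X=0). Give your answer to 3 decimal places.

0.029

P(X=2) = 0.03 + 0.04 + 0.03 = 0.10; P(Y=2 | X=2) = 0.03/0.10 = 0.3000.
P(X=0) = 0.19 + 0.16 + 0.13 = 0.48; P(Y=2 | X=0) = 0.13/0.48 = 0.2708.
Difference = 0.029.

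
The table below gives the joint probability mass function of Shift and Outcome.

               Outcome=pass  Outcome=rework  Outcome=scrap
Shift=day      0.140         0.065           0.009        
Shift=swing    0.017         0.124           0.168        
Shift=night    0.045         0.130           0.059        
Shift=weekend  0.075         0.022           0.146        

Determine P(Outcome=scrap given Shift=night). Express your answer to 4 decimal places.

0.2521

P(Shift=night) = 0.045 + 0.130 + 0.059 = 0.234.
P(Outcome=scrap | Shift=night) = 0.059/0.234 = 0.2521.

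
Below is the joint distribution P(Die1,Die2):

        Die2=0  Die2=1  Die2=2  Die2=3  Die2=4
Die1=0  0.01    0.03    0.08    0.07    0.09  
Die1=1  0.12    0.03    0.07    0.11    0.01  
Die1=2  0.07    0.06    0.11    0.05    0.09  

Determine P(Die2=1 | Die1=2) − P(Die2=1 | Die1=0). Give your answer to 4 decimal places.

P(Die1=2) = 0.07 + 0.06 + 0.11 + 0.05 + 0.09 = 0.38; P(Die2=1 | Die1=2) = 0.06/0.38 = 0.15789.
P(Die1=0) = 0.01 + 0.03 + 0.08 + 0.07 + 0.09 = 0.28; P(Die2=1 | Die1=0) = 0.03/0.28 = 0.10714.
Difference = 0.0508.

0.0508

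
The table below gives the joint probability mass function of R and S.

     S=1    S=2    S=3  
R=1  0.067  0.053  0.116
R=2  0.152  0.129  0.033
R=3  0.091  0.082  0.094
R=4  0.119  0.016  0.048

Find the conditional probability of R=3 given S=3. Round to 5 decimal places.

0.32302

P(S=3) = 0.116 + 0.033 + 0.094 + 0.048 = 0.291.
P(R=3 | S=3) = 0.094/0.291 = 0.32302.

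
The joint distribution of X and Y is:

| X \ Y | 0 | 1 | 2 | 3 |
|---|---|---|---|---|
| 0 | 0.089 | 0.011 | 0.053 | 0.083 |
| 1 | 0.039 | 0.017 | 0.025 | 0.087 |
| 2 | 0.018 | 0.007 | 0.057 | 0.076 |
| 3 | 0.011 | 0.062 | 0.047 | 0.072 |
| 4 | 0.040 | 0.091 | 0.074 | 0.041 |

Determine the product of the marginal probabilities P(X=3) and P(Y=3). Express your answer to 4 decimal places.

P(X=3) = 0.011 + 0.062 + 0.047 + 0.072 = 0.192.
P(Y=3) = 0.083 + 0.087 + 0.076 + 0.072 + 0.041 = 0.359.
Product: 0.192 × 0.359 = 0.0689.

0.0689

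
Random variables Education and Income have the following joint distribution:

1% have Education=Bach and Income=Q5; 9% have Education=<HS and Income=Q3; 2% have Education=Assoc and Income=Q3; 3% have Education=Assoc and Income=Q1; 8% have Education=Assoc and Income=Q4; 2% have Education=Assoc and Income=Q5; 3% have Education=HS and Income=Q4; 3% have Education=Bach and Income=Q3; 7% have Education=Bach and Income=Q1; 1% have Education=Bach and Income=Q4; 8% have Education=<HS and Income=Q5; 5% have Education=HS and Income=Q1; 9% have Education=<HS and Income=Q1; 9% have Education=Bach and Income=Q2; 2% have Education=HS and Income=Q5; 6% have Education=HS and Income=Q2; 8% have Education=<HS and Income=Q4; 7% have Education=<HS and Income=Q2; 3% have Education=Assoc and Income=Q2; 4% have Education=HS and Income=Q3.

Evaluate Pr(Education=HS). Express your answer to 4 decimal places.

0.2000

P(Education=HS) = 0.05 + 0.06 + 0.04 + 0.03 + 0.02 = 0.20.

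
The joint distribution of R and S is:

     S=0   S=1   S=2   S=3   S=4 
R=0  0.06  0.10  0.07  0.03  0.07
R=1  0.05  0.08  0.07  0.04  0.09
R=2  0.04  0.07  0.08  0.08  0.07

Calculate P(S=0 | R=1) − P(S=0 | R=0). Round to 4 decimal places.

-0.0303

P(R=1) = 0.05 + 0.08 + 0.07 + 0.04 + 0.09 = 0.33; P(S=0 | R=1) = 0.05/0.33 = 0.15152.
P(R=0) = 0.06 + 0.10 + 0.07 + 0.03 + 0.07 = 0.33; P(S=0 | R=0) = 0.06/0.33 = 0.18182.
Difference = -0.0303.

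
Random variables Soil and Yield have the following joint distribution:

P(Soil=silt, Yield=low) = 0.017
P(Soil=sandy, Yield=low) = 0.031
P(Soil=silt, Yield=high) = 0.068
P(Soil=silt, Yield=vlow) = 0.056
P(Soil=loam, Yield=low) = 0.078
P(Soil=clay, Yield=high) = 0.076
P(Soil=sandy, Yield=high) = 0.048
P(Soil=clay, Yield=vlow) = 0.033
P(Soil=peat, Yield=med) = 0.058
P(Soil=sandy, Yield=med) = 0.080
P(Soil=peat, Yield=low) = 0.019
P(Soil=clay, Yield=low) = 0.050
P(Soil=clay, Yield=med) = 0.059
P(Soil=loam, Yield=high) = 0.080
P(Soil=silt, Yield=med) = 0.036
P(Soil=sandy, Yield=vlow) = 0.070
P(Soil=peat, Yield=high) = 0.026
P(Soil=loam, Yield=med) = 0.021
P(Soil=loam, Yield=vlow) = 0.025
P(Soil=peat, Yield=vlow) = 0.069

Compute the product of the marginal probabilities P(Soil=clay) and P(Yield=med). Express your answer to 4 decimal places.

P(Soil=clay) = 0.033 + 0.050 + 0.059 + 0.076 = 0.218.
P(Yield=med) = 0.080 + 0.021 + 0.059 + 0.036 + 0.058 = 0.254.
Product: 0.218 × 0.254 = 0.0554.

0.0554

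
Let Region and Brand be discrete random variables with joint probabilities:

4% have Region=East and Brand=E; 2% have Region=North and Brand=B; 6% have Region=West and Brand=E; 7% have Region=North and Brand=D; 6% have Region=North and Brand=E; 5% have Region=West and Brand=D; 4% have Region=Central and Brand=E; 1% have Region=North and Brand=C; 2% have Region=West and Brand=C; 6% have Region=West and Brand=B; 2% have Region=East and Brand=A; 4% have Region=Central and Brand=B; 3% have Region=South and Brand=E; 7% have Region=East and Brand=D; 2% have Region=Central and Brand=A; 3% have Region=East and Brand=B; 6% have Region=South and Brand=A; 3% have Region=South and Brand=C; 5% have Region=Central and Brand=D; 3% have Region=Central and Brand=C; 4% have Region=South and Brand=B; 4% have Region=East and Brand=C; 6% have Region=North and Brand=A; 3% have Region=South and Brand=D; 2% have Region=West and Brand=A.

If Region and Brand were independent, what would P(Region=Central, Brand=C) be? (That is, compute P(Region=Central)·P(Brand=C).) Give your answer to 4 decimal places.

P(Region=Central) = 0.02 + 0.04 + 0.03 + 0.05 + 0.04 = 0.18.
P(Brand=C) = 0.01 + 0.03 + 0.04 + 0.02 + 0.03 = 0.13.
Product: 0.18 × 0.13 = 0.0234.

0.0234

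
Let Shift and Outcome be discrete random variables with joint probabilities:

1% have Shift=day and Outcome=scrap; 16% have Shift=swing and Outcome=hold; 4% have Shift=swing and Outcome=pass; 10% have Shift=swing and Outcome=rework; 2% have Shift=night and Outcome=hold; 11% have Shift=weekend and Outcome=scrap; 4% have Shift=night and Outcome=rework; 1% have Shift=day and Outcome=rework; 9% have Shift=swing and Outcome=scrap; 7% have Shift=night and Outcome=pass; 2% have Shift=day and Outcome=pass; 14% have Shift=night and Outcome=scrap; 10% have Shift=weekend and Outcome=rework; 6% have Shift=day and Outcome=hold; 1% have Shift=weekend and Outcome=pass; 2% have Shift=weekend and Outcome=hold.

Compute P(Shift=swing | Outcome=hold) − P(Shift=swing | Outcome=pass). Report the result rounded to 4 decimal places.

P(Outcome=hold) = 0.06 + 0.16 + 0.02 + 0.02 = 0.26; P(Shift=swing | Outcome=hold) = 0.16/0.26 = 0.61538.
P(Outcome=pass) = 0.02 + 0.04 + 0.07 + 0.01 = 0.14; P(Shift=swing | Outcome=pass) = 0.04/0.14 = 0.28571.
Difference = 0.3297.

0.3297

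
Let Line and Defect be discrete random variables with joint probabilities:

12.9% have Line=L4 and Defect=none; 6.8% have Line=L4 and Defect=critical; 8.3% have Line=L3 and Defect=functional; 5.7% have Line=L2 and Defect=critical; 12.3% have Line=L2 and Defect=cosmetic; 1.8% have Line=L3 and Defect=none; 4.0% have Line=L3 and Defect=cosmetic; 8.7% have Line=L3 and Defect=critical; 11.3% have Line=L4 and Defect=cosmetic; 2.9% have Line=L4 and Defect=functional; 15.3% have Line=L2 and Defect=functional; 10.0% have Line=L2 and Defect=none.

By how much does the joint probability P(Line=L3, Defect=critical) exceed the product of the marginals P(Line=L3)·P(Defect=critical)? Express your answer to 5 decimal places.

0.03866

P(Line=L3) = 0.018 + 0.040 + 0.083 + 0.087 = 0.228.
P(Defect=critical) = 0.057 + 0.087 + 0.068 = 0.212.
P(Line=L3, Defect=critical) − P(Line=L3)P(Defect=critical) = 0.087 − 0.228×0.212 = 0.03866.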